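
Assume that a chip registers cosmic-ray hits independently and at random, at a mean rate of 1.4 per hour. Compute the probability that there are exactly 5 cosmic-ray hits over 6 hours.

0.0784

Over the interval, μ = 1.4 × 6 = 8.4 (6 hours).
P(N = 5) = e^(−μ) μ^5/5! = e^(−8.4) · 8.4^5/120 ≈ 0.0784.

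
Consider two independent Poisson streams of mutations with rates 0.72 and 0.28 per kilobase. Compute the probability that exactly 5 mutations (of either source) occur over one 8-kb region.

Independent Poisson processes superpose: combined rate λ = 0.72 + 0.28 = 1 per kilobase.
Over the interval, μ = 1 × 8 = 8 (an 8-kb region = 8 kilobases).
P(N = 5) = e^(−8) · 8^5/5! ≈ 0.0916.

0.0916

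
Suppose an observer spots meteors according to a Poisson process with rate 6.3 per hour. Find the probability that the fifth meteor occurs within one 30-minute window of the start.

0.2105

Over the interval, μ = 6.3 × 0.5 = 3.15 (a 30-minute window = 0.5 hours).
The fifth arrival falls in the interval iff at least 5 events occur there: P(S_5 ≤ t) = P(N ≥ 5) = 1 − P(N ≤ 4) ≈ 0.2105.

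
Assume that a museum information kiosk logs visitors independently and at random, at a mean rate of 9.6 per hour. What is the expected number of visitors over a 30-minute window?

E[N] = λt = 9.6 × 0.5 = 4.8 (a 30-minute window = 0.5 hours).

4.8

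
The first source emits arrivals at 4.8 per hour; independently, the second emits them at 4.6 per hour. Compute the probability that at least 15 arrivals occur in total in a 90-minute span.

0.4402

Independent Poisson processes superpose: combined rate λ = 4.8 + 4.6 = 9.4 per hour.
Over the interval, μ = 9.4 × 1.5 = 14.1 (a 90-minute span = 1.5 hours).
P(N ≥ 15) = 1 − P(N ≤ 14) ≈ 0.4402.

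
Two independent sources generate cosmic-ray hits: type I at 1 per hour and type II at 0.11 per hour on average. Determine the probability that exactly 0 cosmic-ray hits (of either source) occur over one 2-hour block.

Independent Poisson processes superpose: combined rate λ = 1 + 0.11 = 1.11 per hour.
Over the interval, μ = 1.11 × 2 = 2.22 (a 2-hour block = 2 hours).
P(N = 0) = e^(−2.22) · 2.22^0/0! ≈ 0.1086.

0.1086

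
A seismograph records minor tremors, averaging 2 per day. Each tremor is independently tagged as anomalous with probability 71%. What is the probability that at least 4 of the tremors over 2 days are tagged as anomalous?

0.3170

Thinning: the tremors that are tagged as anomalous themselves form a Poisson process with rate 0.71 × 2 = 1.42 per day.
Over the interval, μ = 1.42 × 2 = 2.84 (2 days).
P(N ≥ 4) = 1 − P(N ≤ 3) ≈ 0.3170.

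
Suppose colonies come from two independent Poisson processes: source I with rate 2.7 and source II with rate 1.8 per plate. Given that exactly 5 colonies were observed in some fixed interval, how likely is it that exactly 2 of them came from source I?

Given the total, each event is independently from source I with probability p = λ_I/(λ_I+λ_II) = 2.7/4.5 = 0.6000.
So K ~ Binomial(5, 2.7/4.5): P(K = 2) = C(5,2) · (2.7/4.5)^2 · (1.8/4.5)^3 ≈ 0.2304.

0.2304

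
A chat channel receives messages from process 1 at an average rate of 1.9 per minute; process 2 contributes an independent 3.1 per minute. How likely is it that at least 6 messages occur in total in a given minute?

Independent Poisson processes superpose: combined rate λ = 1.9 + 3.1 = 5 per minute.
So μ = 5.
P(N ≥ 6) = 1 − P(N ≤ 5) ≈ 0.3840.

0.3840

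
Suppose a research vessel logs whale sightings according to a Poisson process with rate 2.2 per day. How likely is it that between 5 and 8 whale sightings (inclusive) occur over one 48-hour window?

Over the interval, μ = 2.2 × 2 = 4.4 (a 48-hour window = 2 days).
P(5 ≤ N ≤ 8) = Σ_{j=5}^{8} e^(−4.4) · 4.4^j/j! ≈ 0.4130.

0.4130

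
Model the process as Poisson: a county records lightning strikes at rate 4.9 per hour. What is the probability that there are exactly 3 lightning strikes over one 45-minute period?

Over the interval, μ = 4.9 × 0.75 = 3.675 (a 45-minute period = 0.75 hours).
P(N = 3) = e^(−μ) μ^3/3! = e^(−3.675) · 3.675^3/6 ≈ 0.2097.

0.2097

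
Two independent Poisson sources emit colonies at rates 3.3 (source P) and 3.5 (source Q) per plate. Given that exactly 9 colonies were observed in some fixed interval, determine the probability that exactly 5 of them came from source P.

Given the total, each event is independently from source P with probability p = λ_P/(λ_P+λ_Q) = 3.3/6.8 ≈ 0.4853.
So K ~ Binomial(9, 3.3/6.8): P(K = 5) = C(9,5) · (3.3/6.8)^5 · (3.5/6.8)^4 ≈ 0.2380.

0.2380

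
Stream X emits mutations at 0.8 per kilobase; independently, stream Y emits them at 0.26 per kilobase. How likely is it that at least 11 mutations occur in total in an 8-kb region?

Independent Poisson processes superpose: combined rate λ = 0.8 + 0.26 = 1.06 per kilobase.
Over the interval, μ = 1.06 × 8 = 8.48 (an 8-kb region = 8 kilobases).
P(N ≥ 11) = 1 − P(N ≤ 10) ≈ 0.2344.

0.2344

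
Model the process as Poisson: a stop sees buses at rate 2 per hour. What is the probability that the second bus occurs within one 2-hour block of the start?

Over the interval, μ = 2 × 2 = 4 (a 2-hour block = 2 hours).
The second arrival falls in the interval iff at least 2 events occur there: P(S_2 ≤ t) = P(N ≥ 2) = 1 − P(N ≤ 1) ≈ 0.9084.

0.9084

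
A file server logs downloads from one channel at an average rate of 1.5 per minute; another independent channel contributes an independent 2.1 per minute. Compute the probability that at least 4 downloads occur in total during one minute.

Independent Poisson processes superpose: combined rate λ = 1.5 + 2.1 = 3.6 per minute.
So μ = 3.6.
P(N ≥ 4) = 1 − P(N ≤ 3) ≈ 0.4848.

0.4848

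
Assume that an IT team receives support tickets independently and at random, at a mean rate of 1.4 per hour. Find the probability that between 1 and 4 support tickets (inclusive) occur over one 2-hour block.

0.7869

Over the interval, μ = 1.4 × 2 = 2.8 (a 2-hour block = 2 hours).
P(1 ≤ N ≤ 4) = Σ_{j=1}^{4} e^(−2.8) · 2.8^j/j! ≈ 0.7869.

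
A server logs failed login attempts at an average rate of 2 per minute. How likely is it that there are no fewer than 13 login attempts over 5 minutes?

Over the interval, μ = 2 × 5 = 10 (5 minutes).
P(N ≥ 13) = 1 − P(N ≤ 12) = 1 − Σ_{j=0}^{12} e^(−μ) μ^j/j! ≈ 0.2084.

0.2084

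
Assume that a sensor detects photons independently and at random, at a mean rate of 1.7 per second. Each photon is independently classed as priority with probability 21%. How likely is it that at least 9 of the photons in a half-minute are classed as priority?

Thinning: the photons that are classed as priority themselves form a Poisson process with rate 0.21 × 1.7 = 0.357 per second.
Over the interval, μ = 0.357 × 30 = 10.71 (a half-minute = 30 seconds).
P(N ≥ 9) = 1 − P(N ≤ 8) ≈ 0.7412.

0.7412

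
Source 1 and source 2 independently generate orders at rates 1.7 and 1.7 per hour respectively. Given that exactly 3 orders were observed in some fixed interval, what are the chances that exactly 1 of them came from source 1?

0.3750

Given the total, each event is independently from source 1 with probability p = λ_1/(λ_1+λ_2) = 1.7/3.4 = 0.5000.
So K ~ Binomial(3, 1.7/3.4): P(K = 1) = C(3,1) · (1.7/3.4)^1 · (1.7/3.4)^2 ≈ 0.3750.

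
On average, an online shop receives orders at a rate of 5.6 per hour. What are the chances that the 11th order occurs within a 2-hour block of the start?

0.5638

Over the interval, μ = 5.6 × 2 = 11.2 (a 2-hour block = 2 hours).
The 11th arrival falls in the interval iff at least 11 events occur there: P(S_11 ≤ t) = P(N ≥ 11) = 1 − P(N ≤ 10) ≈ 0.5638.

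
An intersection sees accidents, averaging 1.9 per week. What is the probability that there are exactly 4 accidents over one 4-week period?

Over the interval, μ = 1.9 × 4 = 7.6 (a 4-week period = 4 weeks).
P(N = 4) = e^(−μ) μ^4/4! = e^(−7.6) · 7.6^4/24 ≈ 0.0696.

0.0696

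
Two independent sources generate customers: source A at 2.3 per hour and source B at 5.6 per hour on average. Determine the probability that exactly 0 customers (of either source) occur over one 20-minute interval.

0.0718

Independent Poisson processes superpose: combined rate λ = 2.3 + 5.6 = 7.9 per hour.
Over the interval, μ = 7.9 × 1/3 ≈ 2.63333 (a 20-minute interval = 1/3 hours).
P(N = 0) = e^(−2.63333) · 2.63333^0/0! ≈ 0.0718.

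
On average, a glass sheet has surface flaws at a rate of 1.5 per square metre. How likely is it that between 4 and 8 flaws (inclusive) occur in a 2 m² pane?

0.3490

Over the interval, μ = 1.5 × 2 = 3 (a 2 m² pane = 2 square metres).
P(4 ≤ N ≤ 8) = Σ_{j=4}^{8} e^(−3) · 3^j/j! ≈ 0.3490.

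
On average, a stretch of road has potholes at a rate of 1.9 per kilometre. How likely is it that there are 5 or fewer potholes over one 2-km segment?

0.8156

Over the interval, μ = 1.9 × 2 = 3.8 (a 2-km segment = 2 kilometres).
P(N ≤ 5) = Σ_{j=0}^{5} e^(−μ) μ^j/j! ≈ 0.8156.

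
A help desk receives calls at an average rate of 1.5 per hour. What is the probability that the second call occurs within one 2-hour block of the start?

Over the interval, μ = 1.5 × 2 = 3 (a 2-hour block = 2 hours).
The second arrival falls in the interval iff at least 2 events occur there: P(S_2 ≤ t) = P(N ≥ 2) = 1 − P(N ≤ 1) ≈ 0.8009.

0.8009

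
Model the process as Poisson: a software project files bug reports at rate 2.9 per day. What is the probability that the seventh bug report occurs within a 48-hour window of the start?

0.3616

Over the interval, μ = 2.9 × 2 = 5.8 (a 48-hour window = 2 days).
The seventh arrival falls in the interval iff at least 7 events occur there: P(S_7 ≤ t) = P(N ≥ 7) = 1 − P(N ≤ 6) ≈ 0.3616.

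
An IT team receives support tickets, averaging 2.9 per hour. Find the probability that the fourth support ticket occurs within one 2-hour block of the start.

0.8300

Over the interval, μ = 2.9 × 2 = 5.8 (a 2-hour block = 2 hours).
The fourth arrival falls in the interval iff at least 4 events occur there: P(S_4 ≤ t) = P(N ≥ 4) = 1 − P(N ≤ 3) ≈ 0.8300.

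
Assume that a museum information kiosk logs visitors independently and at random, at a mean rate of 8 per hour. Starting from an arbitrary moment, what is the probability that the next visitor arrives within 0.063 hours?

Inter-arrival times are exponential with rate λ = 8 per hour.
P(T ≤ 0.063) = 1 − e^(−λt) = 1 − e^(−8 × 0.063) = 1 − e^(−0.504) ≈ 0.3959.

0.3959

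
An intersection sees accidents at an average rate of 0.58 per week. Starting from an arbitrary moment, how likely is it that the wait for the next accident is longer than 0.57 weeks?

0.7185

The wait for the next event is exponential with rate λ = 0.58 per week.
P(T > 0.57) = e^(−λt) = e^(−0.58 × 0.57) = e^(−0.3306) ≈ 0.7185.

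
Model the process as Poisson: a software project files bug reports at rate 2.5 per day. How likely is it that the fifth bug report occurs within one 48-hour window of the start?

Over the interval, μ = 2.5 × 2 = 5 (a 48-hour window = 2 days).
The fifth arrival falls in the interval iff at least 5 events occur there: P(S_5 ≤ t) = P(N ≥ 5) = 1 − P(N ≤ 4) ≈ 0.5595.

0.5595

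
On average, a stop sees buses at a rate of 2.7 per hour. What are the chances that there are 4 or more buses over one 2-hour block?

0.7867

Over the interval, μ = 2.7 × 2 = 5.4 (a 2-hour block = 2 hours).
P(N ≥ 4) = 1 − P(N ≤ 3) = 1 − Σ_{j=0}^{3} e^(−μ) μ^j/j! ≈ 0.7867.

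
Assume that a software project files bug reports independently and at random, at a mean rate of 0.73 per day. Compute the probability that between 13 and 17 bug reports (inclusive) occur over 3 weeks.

0.4791

Over the interval, μ = 0.73 × 21 = 15.33 (3 weeks = 21 days).
P(13 ≤ N ≤ 17) = Σ_{j=13}^{17} e^(−15.33) · 15.33^j/j! ≈ 0.4791.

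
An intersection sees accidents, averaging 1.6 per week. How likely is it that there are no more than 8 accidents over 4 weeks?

Over the interval, μ = 1.6 × 4 = 6.4 (4 weeks).
P(N ≤ 8) = Σ_{j=0}^{8} e^(−μ) μ^j/j! ≈ 0.8033.

0.8033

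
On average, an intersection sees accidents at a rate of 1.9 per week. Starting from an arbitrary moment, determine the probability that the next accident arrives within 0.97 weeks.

0.8417

Inter-arrival times are exponential with rate λ = 1.9 per week.
P(T ≤ 0.97) = 1 − e^(−λt) = 1 − e^(−1.9 × 0.97) = 1 − e^(−1.843) ≈ 0.8417.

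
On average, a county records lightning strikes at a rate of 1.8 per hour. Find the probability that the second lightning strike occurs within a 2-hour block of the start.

Over the interval, μ = 1.8 × 2 = 3.6 (a 2-hour block = 2 hours).
The second arrival falls in the interval iff at least 2 events occur there: P(S_2 ≤ t) = P(N ≥ 2) = 1 − P(N ≤ 1) ≈ 0.8743.

0.8743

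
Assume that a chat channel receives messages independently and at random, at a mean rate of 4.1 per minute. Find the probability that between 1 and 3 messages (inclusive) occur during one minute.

With mean μ = 4.1 per minute,
P(1 ≤ N ≤ 3) = Σ_{j=1}^{3} e^(−4.1) · 4.1^j/j! ≈ 0.3976.

0.3976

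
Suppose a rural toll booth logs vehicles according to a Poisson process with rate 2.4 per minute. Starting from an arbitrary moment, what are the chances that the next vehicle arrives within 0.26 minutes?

0.4642

Inter-arrival times are exponential with rate λ = 2.4 per minute.
P(T ≤ 0.26) = 1 − e^(−λt) = 1 − e^(−2.4 × 0.26) = 1 − e^(−0.624) ≈ 0.4642.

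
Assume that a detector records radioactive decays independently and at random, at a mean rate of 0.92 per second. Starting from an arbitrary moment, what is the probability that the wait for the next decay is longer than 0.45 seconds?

0.6610

The wait for the next event is exponential with rate λ = 0.92 per second.
P(T > 0.45) = e^(−λt) = e^(−0.92 × 0.45) = e^(−0.414) ≈ 0.6610.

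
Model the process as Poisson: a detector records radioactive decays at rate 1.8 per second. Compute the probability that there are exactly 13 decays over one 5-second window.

0.0504

Over the interval, μ = 1.8 × 5 = 9 (a 5-second window = 5 seconds).
P(N = 13) = e^(−μ) μ^13/13! = e^(−9) · 9^13/6227020800 ≈ 0.0504.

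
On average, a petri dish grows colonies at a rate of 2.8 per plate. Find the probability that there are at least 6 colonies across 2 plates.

Over the interval, μ = 2.8 × 2 = 5.6 (2 plates).
P(N ≥ 6) = 1 − P(N ≤ 5) = 1 − Σ_{j=0}^{5} e^(−μ) μ^j/j! ≈ 0.4881.

0.4881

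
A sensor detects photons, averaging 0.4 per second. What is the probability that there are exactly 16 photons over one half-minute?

Over the interval, μ = 0.4 × 30 = 12 (a half-minute = 30 seconds).
P(N = 16) = e^(−μ) μ^16/16! = e^(−12) · 12^16/20922789888000 ≈ 0.0543.

0.0543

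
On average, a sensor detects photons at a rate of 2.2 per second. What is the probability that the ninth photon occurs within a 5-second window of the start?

Over the interval, μ = 2.2 × 5 = 11 (a 5-second window = 5 seconds).
The ninth arrival falls in the interval iff at least 9 events occur there: P(S_9 ≤ t) = P(N ≥ 9) = 1 − P(N ≤ 8) ≈ 0.7680.

0.7680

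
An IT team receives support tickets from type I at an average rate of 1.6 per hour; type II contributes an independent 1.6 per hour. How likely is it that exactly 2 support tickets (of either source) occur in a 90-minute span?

0.0948

Independent Poisson processes superpose: combined rate λ = 1.6 + 1.6 = 3.2 per hour.
Over the interval, μ = 3.2 × 1.5 = 4.8 (a 90-minute span = 1.5 hours).
P(N = 2) = e^(−4.8) · 4.8^2/2! ≈ 0.0948.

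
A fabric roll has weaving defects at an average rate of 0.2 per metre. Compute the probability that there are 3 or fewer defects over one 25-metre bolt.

Over the interval, μ = 0.2 × 25 = 5 (a 25-metre bolt = 25 metres).
P(N ≤ 3) = Σ_{j=0}^{3} e^(−μ) μ^j/j! ≈ 0.2650.

0.2650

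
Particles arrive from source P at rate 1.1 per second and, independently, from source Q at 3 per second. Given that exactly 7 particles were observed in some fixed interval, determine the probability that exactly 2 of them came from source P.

Given the total, each event is independently from source P with probability p = λ_P/(λ_P+λ_Q) = 1.1/4.1 ≈ 0.2683.
So K ~ Binomial(7, 1.1/4.1): P(K = 2) = C(7,2) · (1.1/4.1)^2 · (3/4.1)^5 ≈ 0.3170.

0.3170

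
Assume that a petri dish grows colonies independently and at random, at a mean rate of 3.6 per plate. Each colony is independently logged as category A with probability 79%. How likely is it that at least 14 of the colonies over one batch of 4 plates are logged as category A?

0.2547

Thinning: the colonies that are logged as category A themselves form a Poisson process with rate 0.79 × 3.6 = 2.844 per plate.
Over the interval, μ = 2.844 × 4 = 11.376 (a batch of 4 plates = 4 plates).
P(N ≥ 14) = 1 − P(N ≤ 13) ≈ 0.2547.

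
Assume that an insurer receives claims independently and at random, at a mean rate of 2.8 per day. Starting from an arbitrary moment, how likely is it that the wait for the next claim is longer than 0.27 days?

The wait for the next event is exponential with rate λ = 2.8 per day.
P(T > 0.27) = e^(−λt) = e^(−2.8 × 0.27) = e^(−0.756) ≈ 0.4695.

0.4695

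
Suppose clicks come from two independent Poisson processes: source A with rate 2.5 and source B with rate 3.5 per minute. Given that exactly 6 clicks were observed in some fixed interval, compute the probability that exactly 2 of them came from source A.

Given the total, each event is independently from source A with probability p = λ_A/(λ_A+λ_B) = 2.5/6 ≈ 0.4167.
So K ~ Binomial(6, 2.5/6): P(K = 2) = C(6,2) · (2.5/6)^2 · (3.5/6)^4 ≈ 0.3015.

0.3015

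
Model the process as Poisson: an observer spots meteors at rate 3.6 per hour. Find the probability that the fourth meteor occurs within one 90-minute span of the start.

Over the interval, μ = 3.6 × 1.5 = 5.4 (a 90-minute span = 1.5 hours).
The fourth arrival falls in the interval iff at least 4 events occur there: P(S_4 ≤ t) = P(N ≥ 4) = 1 − P(N ≤ 3) ≈ 0.7867.

0.7867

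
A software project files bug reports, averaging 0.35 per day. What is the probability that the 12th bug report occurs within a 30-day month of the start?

0.3613

Over the interval, μ = 0.35 × 30 = 10.5 (a 30-day month = 30 days).
The 12th arrival falls in the interval iff at least 12 events occur there: P(S_12 ≤ t) = P(N ≥ 12) = 1 − P(N ≤ 11) ≈ 0.3613.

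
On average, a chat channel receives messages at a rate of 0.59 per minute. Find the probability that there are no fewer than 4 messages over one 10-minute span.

Over the interval, μ = 0.59 × 10 = 5.9 (a 10-minute span = 10 minutes).
P(N ≥ 4) = 1 − P(N ≤ 3) = 1 − Σ_{j=0}^{3} e^(−μ) μ^j/j! ≈ 0.8396.

0.8396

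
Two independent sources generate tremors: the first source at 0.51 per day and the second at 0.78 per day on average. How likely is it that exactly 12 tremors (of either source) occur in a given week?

0.0735

Independent Poisson processes superpose: combined rate λ = 0.51 + 0.78 = 1.29 per day.
Over the interval, μ = 1.29 × 7 = 9.03 (a week = 7 days).
P(N = 12) = e^(−9.03) · 9.03^12/12! ≈ 0.0735.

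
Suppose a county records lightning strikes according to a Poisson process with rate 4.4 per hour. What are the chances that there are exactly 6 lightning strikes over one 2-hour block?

0.0972

Over the interval, μ = 4.4 × 2 = 8.8 (a 2-hour block = 2 hours).
P(N = 6) = e^(−μ) μ^6/6! = e^(−8.8) · 8.8^6/720 ≈ 0.0972.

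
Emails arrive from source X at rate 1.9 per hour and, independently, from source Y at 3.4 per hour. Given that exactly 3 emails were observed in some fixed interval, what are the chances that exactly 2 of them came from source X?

Given the total, each event is independently from source X with probability p = λ_X/(λ_X+λ_Y) = 1.9/5.3 ≈ 0.3585.
So K ~ Binomial(3, 1.9/5.3): P(K = 2) = C(3,2) · (1.9/5.3)^2 · (3.4/5.3)^1 ≈ 0.2473.

0.2473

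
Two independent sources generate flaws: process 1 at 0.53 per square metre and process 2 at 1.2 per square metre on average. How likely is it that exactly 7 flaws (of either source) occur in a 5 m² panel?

Independent Poisson processes superpose: combined rate λ = 0.53 + 1.2 = 1.73 per square metre.
Over the interval, μ = 1.73 × 5 = 8.65 (a 5 m² panel = 5 square metres).
P(N = 7) = e^(−8.65) · 8.65^7/7! ≈ 0.1259.

0.1259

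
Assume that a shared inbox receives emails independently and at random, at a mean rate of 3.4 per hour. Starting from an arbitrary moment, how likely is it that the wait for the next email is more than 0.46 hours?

0.2093

The wait for the next event is exponential with rate λ = 3.4 per hour.
P(T > 0.46) = e^(−λt) = e^(−3.4 × 0.46) = e^(−1.564) ≈ 0.2093.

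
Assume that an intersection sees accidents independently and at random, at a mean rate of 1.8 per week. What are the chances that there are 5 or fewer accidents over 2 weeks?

0.8441

Over the interval, μ = 1.8 × 2 = 3.6 (2 weeks).
P(N ≤ 5) = Σ_{j=0}^{5} e^(−μ) μ^j/j! ≈ 0.8441.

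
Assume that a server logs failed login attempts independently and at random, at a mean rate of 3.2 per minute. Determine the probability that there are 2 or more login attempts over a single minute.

0.8288

With mean μ = 3.2 per minute,
P(N ≥ 2) = 1 − P(N ≤ 1) = 1 − Σ_{j=0}^{1} e^(−μ) μ^j/j! ≈ 0.8288.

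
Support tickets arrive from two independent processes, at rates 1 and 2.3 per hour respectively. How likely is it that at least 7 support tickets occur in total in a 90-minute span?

Independent Poisson processes superpose: combined rate λ = 1 + 2.3 = 3.3 per hour.
Over the interval, μ = 3.3 × 1.5 = 4.95 (a 90-minute span = 1.5 hours).
P(N ≥ 7) = 1 − P(N ≤ 6) ≈ 0.2305.

0.2305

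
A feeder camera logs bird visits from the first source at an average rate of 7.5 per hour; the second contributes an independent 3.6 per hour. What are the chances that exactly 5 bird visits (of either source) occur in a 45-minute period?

0.0808

Independent Poisson processes superpose: combined rate λ = 7.5 + 3.6 = 11.1 per hour.
Over the interval, μ = 11.1 × 0.75 = 8.325 (a 45-minute period = 0.75 hours).
P(N = 5) = e^(−8.325) · 8.325^5/5! ≈ 0.0808.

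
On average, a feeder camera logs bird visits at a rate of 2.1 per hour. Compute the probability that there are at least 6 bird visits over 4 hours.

0.8427

Over the interval, μ = 2.1 × 4 = 8.4 (4 hours).
P(N ≥ 6) = 1 − P(N ≤ 5) = 1 − Σ_{j=0}^{5} e^(−μ) μ^j/j! ≈ 0.8427.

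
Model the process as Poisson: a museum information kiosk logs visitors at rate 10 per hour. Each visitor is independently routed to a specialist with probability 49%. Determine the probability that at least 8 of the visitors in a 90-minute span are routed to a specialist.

0.4533

Thinning: the visitors that are routed to a specialist themselves form a Poisson process with rate 0.49 × 10 = 4.9 per hour.
Over the interval, μ = 4.9 × 1.5 = 7.35 (a 90-minute span = 1.5 hours).
P(N ≥ 8) = 1 − P(N ≤ 7) ≈ 0.4533.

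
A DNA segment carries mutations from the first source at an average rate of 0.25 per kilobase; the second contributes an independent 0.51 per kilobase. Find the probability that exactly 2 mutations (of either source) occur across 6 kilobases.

Independent Poisson processes superpose: combined rate λ = 0.25 + 0.51 = 0.76 per kilobase.
Over the interval, μ = 0.76 × 6 = 4.56 (6 kilobases).
P(N = 2) = e^(−4.56) · 4.56^2/2! ≈ 0.1088.

0.1088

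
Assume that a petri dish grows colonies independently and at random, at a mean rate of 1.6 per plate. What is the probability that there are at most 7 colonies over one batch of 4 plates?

0.6873

Over the interval, μ = 1.6 × 4 = 6.4 (a batch of 4 plates = 4 plates).
P(N ≤ 7) = Σ_{j=0}^{7} e^(−μ) μ^j/j! ≈ 0.6873.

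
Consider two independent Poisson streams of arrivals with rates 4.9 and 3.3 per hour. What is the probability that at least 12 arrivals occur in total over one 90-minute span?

Independent Poisson processes superpose: combined rate λ = 4.9 + 3.3 = 8.2 per hour.
Over the interval, μ = 8.2 × 1.5 = 12.3 (a 90-minute span = 1.5 hours).
P(N ≥ 12) = 1 − P(N ≤ 11) ≈ 0.5722.

0.5722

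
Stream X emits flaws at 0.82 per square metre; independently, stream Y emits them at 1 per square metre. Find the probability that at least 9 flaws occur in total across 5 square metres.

0.5574

Independent Poisson processes superpose: combined rate λ = 0.82 + 1 = 1.82 per square metre.
Over the interval, μ = 1.82 × 5 = 9.1 (5 square metres).
P(N ≥ 9) = 1 − P(N ≤ 8) ≈ 0.5574.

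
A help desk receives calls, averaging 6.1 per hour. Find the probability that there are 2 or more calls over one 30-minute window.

Over the interval, μ = 6.1 × 0.5 = 3.05 (a 30-minute window = 0.5 hours).
P(N ≥ 2) = 1 − P(N ≤ 1) = 1 − Σ_{j=0}^{1} e^(−μ) μ^j/j! ≈ 0.8082.

0.8082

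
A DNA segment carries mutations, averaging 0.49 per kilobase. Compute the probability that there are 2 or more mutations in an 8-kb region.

0.9024

Over the interval, μ = 0.49 × 8 = 3.92 (an 8-kb region = 8 kilobases).
P(N ≥ 2) = 1 − P(N ≤ 1) = 1 − Σ_{j=0}^{1} e^(−μ) μ^j/j! ≈ 0.9024.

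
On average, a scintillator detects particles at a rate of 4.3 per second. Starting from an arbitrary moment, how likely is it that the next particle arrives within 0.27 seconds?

0.6868

Inter-arrival times are exponential with rate λ = 4.3 per second.
P(T ≤ 0.27) = 1 − e^(−λt) = 1 − e^(−4.3 × 0.27) = 1 − e^(−1.161) ≈ 0.6868.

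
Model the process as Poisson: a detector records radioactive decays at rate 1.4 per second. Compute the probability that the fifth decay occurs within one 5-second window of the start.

Over the interval, μ = 1.4 × 5 = 7 (a 5-second window = 5 seconds).
The fifth arrival falls in the interval iff at least 5 events occur there: P(S_5 ≤ t) = P(N ≥ 5) = 1 − P(N ≤ 4) ≈ 0.8270.

0.8270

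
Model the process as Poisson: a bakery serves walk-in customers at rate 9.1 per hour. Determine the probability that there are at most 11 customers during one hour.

0.7932

With mean μ = 9.1 per hour,
P(N ≤ 11) = Σ_{j=0}^{11} e^(−μ) μ^j/j! ≈ 0.7932.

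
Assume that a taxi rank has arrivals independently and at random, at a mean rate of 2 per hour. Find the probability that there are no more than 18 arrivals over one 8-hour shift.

0.7423

Over the interval, μ = 2 × 8 = 16 (an 8-hour shift = 8 hours).
P(N ≤ 18) = Σ_{j=0}^{18} e^(−μ) μ^j/j! ≈ 0.7423.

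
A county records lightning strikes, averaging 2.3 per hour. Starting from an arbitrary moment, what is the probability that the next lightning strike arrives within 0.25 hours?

0.4373

Inter-arrival times are exponential with rate λ = 2.3 per hour.
P(T ≤ 0.25) = 1 − e^(−λt) = 1 − e^(−2.3 × 0.25) = 1 − e^(−0.575) ≈ 0.4373.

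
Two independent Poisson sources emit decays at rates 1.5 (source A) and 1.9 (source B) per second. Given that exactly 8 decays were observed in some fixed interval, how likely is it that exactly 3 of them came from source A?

Given the total, each event is independently from source A with probability p = λ_A/(λ_A+λ_B) = 1.5/3.4 ≈ 0.4412.
So K ~ Binomial(8, 1.5/3.4): P(K = 3) = C(8,3) · (1.5/3.4)^3 · (1.9/3.4)^5 ≈ 0.2621.

0.2621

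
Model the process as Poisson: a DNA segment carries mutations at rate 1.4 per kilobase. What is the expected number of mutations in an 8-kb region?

E[N] = λt = 1.4 × 8 = 11.2 (an 8-kb region = 8 kilobases).

11.2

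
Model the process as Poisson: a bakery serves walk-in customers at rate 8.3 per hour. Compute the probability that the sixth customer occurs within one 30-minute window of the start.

Over the interval, μ = 8.3 × 0.5 = 4.15 (a 30-minute window = 0.5 hours).
The sixth arrival falls in the interval iff at least 6 events occur there: P(S_6 ≤ t) = P(N ≥ 6) = 1 − P(N ≤ 5) ≈ 0.2387.

0.2387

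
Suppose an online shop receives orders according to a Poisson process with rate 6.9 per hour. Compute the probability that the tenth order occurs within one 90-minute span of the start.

Over the interval, μ = 6.9 × 1.5 = 10.35 (a 90-minute span = 1.5 hours).
The tenth arrival falls in the interval iff at least 10 events occur there: P(S_10 ≤ t) = P(N ≥ 10) = 1 − P(N ≤ 9) ≈ 0.5850.

0.5850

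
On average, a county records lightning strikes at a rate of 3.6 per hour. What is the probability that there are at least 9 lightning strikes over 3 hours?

Over the interval, μ = 3.6 × 3 = 10.8 (3 hours).
P(N ≥ 9) = 1 − P(N ≤ 8) = 1 − Σ_{j=0}^{8} e^(−μ) μ^j/j! ≈ 0.7498.

0.7498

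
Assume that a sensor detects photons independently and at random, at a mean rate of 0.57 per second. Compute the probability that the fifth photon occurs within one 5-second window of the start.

0.1602

Over the interval, μ = 0.57 × 5 = 2.85 (a 5-second window = 5 seconds).
The fifth arrival falls in the interval iff at least 5 events occur there: P(S_5 ≤ t) = P(N ≥ 5) = 1 − P(N ≤ 4) ≈ 0.1602.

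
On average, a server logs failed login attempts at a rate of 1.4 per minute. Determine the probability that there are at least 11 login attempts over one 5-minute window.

0.0985

Over the interval, μ = 1.4 × 5 = 7 (a 5-minute window = 5 minutes).
P(N ≥ 11) = 1 − P(N ≤ 10) = 1 − Σ_{j=0}^{10} e^(−μ) μ^j/j! ≈ 0.0985.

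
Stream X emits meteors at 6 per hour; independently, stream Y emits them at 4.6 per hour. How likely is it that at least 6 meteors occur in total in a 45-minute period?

0.8041

Independent Poisson processes superpose: combined rate λ = 6 + 4.6 = 10.6 per hour.
Over the interval, μ = 10.6 × 0.75 = 7.95 (a 45-minute period = 0.75 hours).
P(N ≥ 6) = 1 − P(N ≤ 5) ≈ 0.8041.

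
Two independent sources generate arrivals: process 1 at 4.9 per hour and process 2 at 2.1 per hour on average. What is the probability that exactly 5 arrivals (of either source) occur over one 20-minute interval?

Independent Poisson processes superpose: combined rate λ = 4.9 + 2.1 = 7 per hour.
Over the interval, μ = 7 × 1/3 ≈ 2.33333 (a 20-minute interval = 1/3 hours).
P(N = 5) = e^(−2.33333) · 2.33333^5/5! ≈ 0.0559.

0.0559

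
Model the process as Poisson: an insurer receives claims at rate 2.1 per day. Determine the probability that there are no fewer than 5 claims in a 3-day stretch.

0.7531

Over the interval, μ = 2.1 × 3 = 6.3 (a 3-day stretch = 3 days).
P(N ≥ 5) = 1 − P(N ≤ 4) = 1 − Σ_{j=0}^{4} e^(−μ) μ^j/j! ≈ 0.7531.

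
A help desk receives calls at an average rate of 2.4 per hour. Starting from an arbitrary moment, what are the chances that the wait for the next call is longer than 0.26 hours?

The wait for the next event is exponential with rate λ = 2.4 per hour.
P(T > 0.26) = e^(−λt) = e^(−2.4 × 0.26) = e^(−0.624) ≈ 0.5358.

0.5358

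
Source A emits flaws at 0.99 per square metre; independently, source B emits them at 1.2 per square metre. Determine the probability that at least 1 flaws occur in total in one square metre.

0.8881

Independent Poisson processes superpose: combined rate λ = 0.99 + 1.2 = 2.19 per square metre.
So μ = 2.19.
P(N ≥ 1) = 1 − P(N ≤ 0) ≈ 0.8881.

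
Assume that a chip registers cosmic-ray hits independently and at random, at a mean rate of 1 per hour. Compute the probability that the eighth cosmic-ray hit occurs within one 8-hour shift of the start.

Over the interval, μ = 1 × 8 = 8 (an 8-hour shift = 8 hours).
The eighth arrival falls in the interval iff at least 8 events occur there: P(S_8 ≤ t) = P(N ≥ 8) = 1 − P(N ≤ 7) ≈ 0.5470.

0.5470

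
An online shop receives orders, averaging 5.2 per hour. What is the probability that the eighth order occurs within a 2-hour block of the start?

0.8137

Over the interval, μ = 5.2 × 2 = 10.4 (a 2-hour block = 2 hours).
The eighth arrival falls in the interval iff at least 8 events occur there: P(S_8 ≤ t) = P(N ≥ 8) = 1 − P(N ≤ 7) ≈ 0.8137.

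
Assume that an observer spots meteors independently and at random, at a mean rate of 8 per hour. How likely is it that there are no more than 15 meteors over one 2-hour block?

Over the interval, μ = 8 × 2 = 16 (a 2-hour block = 2 hours).
P(N ≤ 15) = Σ_{j=0}^{15} e^(−μ) μ^j/j! ≈ 0.4667.

0.4667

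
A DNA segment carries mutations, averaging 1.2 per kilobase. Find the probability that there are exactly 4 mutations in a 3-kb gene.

0.1912

Over the interval, μ = 1.2 × 3 = 3.6 (a 3-kb gene = 3 kilobases).
P(N = 4) = e^(−μ) μ^4/4! = e^(−3.6) · 3.6^4/24 ≈ 0.1912.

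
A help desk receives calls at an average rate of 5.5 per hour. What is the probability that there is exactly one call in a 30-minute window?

Over the interval, μ = 5.5 × 0.5 = 2.75 (a 30-minute window = 0.5 hours).
P(N = 1) = e^(−μ) μ^1/1! = e^(−2.75) · 2.75^1/1 ≈ 0.1758.

0.1758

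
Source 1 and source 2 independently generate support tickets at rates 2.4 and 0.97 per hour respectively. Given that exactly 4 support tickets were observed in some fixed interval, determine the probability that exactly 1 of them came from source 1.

0.0679

Given the total, each event is independently from source 1 with probability p = λ_1/(λ_1+λ_2) = 2.4/3.37 ≈ 0.7122.
So K ~ Binomial(4, 2.4/3.37): P(K = 1) = C(4,1) · (2.4/3.37)^1 · (0.97/3.37)^3 ≈ 0.0679.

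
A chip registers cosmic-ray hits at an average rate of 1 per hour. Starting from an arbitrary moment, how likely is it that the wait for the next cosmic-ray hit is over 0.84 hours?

The wait for the next event is exponential with rate λ = 1 per hour.
P(T > 0.84) = e^(−λt) = e^(−1 × 0.84) = e^(−0.84) ≈ 0.4317.

0.4317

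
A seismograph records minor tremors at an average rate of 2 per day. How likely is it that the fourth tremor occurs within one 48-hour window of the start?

Over the interval, μ = 2 × 2 = 4 (a 48-hour window = 2 days).
The fourth arrival falls in the interval iff at least 4 events occur there: P(S_4 ≤ t) = P(N ≥ 4) = 1 − P(N ≤ 3) ≈ 0.5665.

0.5665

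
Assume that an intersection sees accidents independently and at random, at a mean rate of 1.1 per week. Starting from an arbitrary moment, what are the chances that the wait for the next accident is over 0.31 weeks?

The wait for the next event is exponential with rate λ = 1.1 per week.
P(T > 0.31) = e^(−λt) = e^(−1.1 × 0.31) = e^(−0.341) ≈ 0.7111.

0.7111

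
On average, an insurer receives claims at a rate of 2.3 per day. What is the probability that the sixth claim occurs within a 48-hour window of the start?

0.3142

Over the interval, μ = 2.3 × 2 = 4.6 (a 48-hour window = 2 days).
The sixth arrival falls in the interval iff at least 6 events occur there: P(S_6 ≤ t) = P(N ≥ 6) = 1 − P(N ≤ 5) ≈ 0.3142.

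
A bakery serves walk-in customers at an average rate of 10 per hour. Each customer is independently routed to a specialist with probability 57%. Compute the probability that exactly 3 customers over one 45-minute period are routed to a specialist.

Thinning: the customers that are routed to a specialist themselves form a Poisson process with rate 0.57 × 10 = 5.7 per hour.
Over the interval, μ = 5.7 × 0.75 = 4.275 (a 45-minute period = 0.75 hours).
P(N = 3) = e^(−4.275) · 4.275^3/3! ≈ 0.1812.

0.1812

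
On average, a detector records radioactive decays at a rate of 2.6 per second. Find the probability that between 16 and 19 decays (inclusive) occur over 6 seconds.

0.3323

Over the interval, μ = 2.6 × 6 = 15.6 (6 seconds).
P(16 ≤ N ≤ 19) = Σ_{j=16}^{19} e^(−15.6) · 15.6^j/j! ≈ 0.3323.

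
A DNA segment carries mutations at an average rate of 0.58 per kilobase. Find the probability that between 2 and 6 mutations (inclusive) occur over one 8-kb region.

Over the interval, μ = 0.58 × 8 = 4.64 (an 8-kb region = 8 kilobases).
P(2 ≤ N ≤ 6) = Σ_{j=2}^{6} e^(−4.64) · 4.64^j/j! ≈ 0.7582.

0.7582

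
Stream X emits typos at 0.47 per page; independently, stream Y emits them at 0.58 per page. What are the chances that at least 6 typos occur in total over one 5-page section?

Independent Poisson processes superpose: combined rate λ = 0.47 + 0.58 = 1.05 per page.
Over the interval, μ = 1.05 × 5 = 5.25 (a 5-page section = 5 pages).
P(N ≥ 6) = 1 − P(N ≤ 5) ≈ 0.4278.

0.4278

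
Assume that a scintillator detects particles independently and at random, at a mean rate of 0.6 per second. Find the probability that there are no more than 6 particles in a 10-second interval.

0.6063

Over the interval, μ = 0.6 × 10 = 6 (a 10-second interval = 10 seconds).
P(N ≤ 6) = Σ_{j=0}^{6} e^(−μ) μ^j/j! ≈ 0.6063.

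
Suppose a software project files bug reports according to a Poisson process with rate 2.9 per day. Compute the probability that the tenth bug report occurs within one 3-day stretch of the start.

0.3731

Over the interval, μ = 2.9 × 3 = 8.7 (a 3-day stretch = 3 days).
The tenth arrival falls in the interval iff at least 10 events occur there: P(S_10 ≤ t) = P(N ≥ 10) = 1 − P(N ≤ 9) ≈ 0.3731.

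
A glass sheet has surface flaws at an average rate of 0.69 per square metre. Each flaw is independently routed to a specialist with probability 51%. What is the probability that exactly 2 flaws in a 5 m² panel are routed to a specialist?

0.2664

Thinning: the flaws that are routed to a specialist themselves form a Poisson process with rate 0.51 × 0.69 = 0.3519 per square metre.
Over the interval, μ = 0.3519 × 5 = 1.7595 (a 5 m² panel = 5 square metres).
P(N = 2) = e^(−1.7595) · 1.7595^2/2! ≈ 0.2664.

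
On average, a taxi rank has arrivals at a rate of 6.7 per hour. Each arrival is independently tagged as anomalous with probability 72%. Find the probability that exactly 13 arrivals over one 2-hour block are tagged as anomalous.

0.0651

Thinning: the arrivals that are tagged as anomalous themselves form a Poisson process with rate 0.72 × 6.7 = 4.824 per hour.
Over the interval, μ = 4.824 × 2 = 9.648 (a 2-hour block = 2 hours).
P(N = 13) = e^(−9.648) · 9.648^13/13! ≈ 0.0651.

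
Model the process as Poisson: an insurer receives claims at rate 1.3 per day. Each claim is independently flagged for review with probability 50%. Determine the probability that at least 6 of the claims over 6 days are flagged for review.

0.1994

Thinning: the claims that are flagged for review themselves form a Poisson process with rate 0.5 × 1.3 = 0.65 per day.
Over the interval, μ = 0.65 × 6 = 3.9 (6 days).
P(N ≥ 6) = 1 − P(N ≤ 5) ≈ 0.1994.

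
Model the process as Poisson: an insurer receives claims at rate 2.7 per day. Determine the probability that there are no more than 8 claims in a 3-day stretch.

Over the interval, μ = 2.7 × 3 = 8.1 (a 3-day stretch = 3 days).
P(N ≤ 8) = Σ_{j=0}^{8} e^(−μ) μ^j/j! ≈ 0.5786.

0.5786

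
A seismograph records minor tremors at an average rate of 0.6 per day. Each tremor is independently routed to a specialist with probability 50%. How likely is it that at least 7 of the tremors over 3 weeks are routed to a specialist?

0.4418

Thinning: the tremors that are routed to a specialist themselves form a Poisson process with rate 0.5 × 0.6 = 0.3 per day.
Over the interval, μ = 0.3 × 21 = 6.3 (3 weeks = 21 days).
P(N ≥ 7) = 1 − P(N ≤ 6) ≈ 0.4418.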